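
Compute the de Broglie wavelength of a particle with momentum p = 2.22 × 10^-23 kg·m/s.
2.98 × 10^-11 m

Using the de Broglie relation λ = h/p:

λ = h/p
λ = (6.626 × 10^-34 J·s) / (2.22 × 10^-23 kg·m/s)
λ = 2.98 × 10^-11 m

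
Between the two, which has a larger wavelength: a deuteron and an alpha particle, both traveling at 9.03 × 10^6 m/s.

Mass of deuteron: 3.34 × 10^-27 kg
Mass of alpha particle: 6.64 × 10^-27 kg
The deuteron has the longer wavelength.

Using λ = h/(mv), since both particles have the same velocity, the wavelength depends only on mass.

For deuteron: λ₁ = h/(m₁v) = 2.20 × 10^-14 m
For alpha particle: λ₂ = h/(m₂v) = 1.11 × 10^-14 m

Since λ ∝ 1/m at constant velocity, the lighter particle has the longer wavelength.

The deuteron has the longer de Broglie wavelength.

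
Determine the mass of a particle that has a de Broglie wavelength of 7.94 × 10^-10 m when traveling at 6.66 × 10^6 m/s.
1.25 × 10^-31 kg

From the de Broglie relation λ = h/(mv), we solve for m:

m = h/(λv)
m = (6.626 × 10^-34 J·s) / (7.94 × 10^-10 m × 6.66 × 10^6 m/s)
m = 1.25 × 10^-31 kg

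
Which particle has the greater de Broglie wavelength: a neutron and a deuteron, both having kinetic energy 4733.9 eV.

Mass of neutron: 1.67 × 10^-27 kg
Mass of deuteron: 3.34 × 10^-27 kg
The neutron has the longer wavelength.

Using λ = h/√(2mKE):

For neutron: λ₁ = h/√(2m₁KE) = 4.16 × 10^-13 m
For deuteron: λ₂ = h/√(2m₂KE) = 2.94 × 10^-13 m

Since λ ∝ 1/√m at constant kinetic energy, the lighter particle has the longer wavelength.

The neutron has the longer de Broglie wavelength.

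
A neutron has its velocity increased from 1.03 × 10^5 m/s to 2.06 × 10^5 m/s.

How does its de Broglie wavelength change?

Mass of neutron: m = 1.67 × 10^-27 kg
The wavelength decreases by a factor of 2.

Using λ = h/(mv):

Initial wavelength: λ₁ = h/(mv₁) = 3.85 × 10^-12 m
Final wavelength: λ₂ = h/(mv₂) = 1.93 × 10^-12 m

Since λ ∝ 1/v, when velocity increases by a factor of 2, the wavelength decreases by a factor of 2.

λ₂/λ₁ = v₁/v₂ = 1/2

The wavelength decreases by a factor of 2.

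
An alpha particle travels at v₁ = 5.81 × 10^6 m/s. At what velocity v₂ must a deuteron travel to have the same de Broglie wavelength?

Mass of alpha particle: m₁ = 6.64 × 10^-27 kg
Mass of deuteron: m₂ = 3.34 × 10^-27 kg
v₂ = 1.16 × 10^7 m/s

For equal de Broglie wavelengths: λ₁ = λ₂

h/(m₁v₁) = h/(m₂v₂)
m₁v₁ = m₂v₂
v₂ = v₁ · (m₁/m₂)

v₂ = 5.81 × 10^6 m/s × (6.64 × 10^-27 kg / 3.34 × 10^-27 kg)
v₂ = 1.16 × 10^7 m/s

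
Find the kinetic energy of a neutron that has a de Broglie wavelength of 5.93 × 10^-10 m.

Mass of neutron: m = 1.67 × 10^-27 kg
3.74 × 10^-22 J (or 2.33 × 10^-3 eV)

From λ = h/√(2mKE), we solve for KE:

λ² = h²/(2mKE)
KE = h²/(2mλ²)
KE = (6.626 × 10^-34 J·s)² / (2 × 1.67 × 10^-27 kg × (5.93 × 10^-10 m)²)
KE = 3.74 × 10^-22 J
KE = 2.33 × 10^-3 eV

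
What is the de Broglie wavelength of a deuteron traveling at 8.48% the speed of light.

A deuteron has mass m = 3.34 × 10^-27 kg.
7.80 × 10^-15 m

Using the de Broglie relation λ = h/(mv):

v = 8.48% × c = 2.542 × 10^7 m/s

λ = h/(mv)
λ = (6.626 × 10^-34 J·s) / (3.34 × 10^-27 kg × 2.542 × 10^7 m/s)
λ = 7.80 × 10^-15 m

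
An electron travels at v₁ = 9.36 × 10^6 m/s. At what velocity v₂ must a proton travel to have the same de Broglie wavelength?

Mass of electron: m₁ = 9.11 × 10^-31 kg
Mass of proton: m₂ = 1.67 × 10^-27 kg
v₂ = 5.11 × 10^3 m/s

For equal de Broglie wavelengths: λ₁ = λ₂

h/(m₁v₁) = h/(m₂v₂)
m₁v₁ = m₂v₂
v₂ = v₁ · (m₁/m₂)

v₂ = 9.36 × 10^6 m/s × (9.11 × 10^-31 kg / 1.67 × 10^-27 kg)
v₂ = 5.11 × 10^3 m/s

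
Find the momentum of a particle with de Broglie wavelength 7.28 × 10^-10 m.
9.10 × 10^-25 kg·m/s

From the de Broglie relation λ = h/p, we solve for p:

p = h/λ
p = (6.626 × 10^-34 J·s) / (7.28 × 10^-10 m)
p = 9.10 × 10^-25 kg·m/s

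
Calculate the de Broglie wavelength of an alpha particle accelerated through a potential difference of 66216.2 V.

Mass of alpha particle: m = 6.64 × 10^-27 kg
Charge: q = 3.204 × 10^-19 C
3.95 × 10^-14 m

When a particle is accelerated through voltage V, it gains kinetic energy KE = qV.

The de Broglie wavelength is then λ = h/√(2mqV):

λ = h/√(2mqV)
λ = (6.626 × 10^-34 J·s) / √(2 × 6.64 × 10^-27 kg × 3.204 × 10^-19 C × 66216.2 V)
λ = 3.95 × 10^-14 m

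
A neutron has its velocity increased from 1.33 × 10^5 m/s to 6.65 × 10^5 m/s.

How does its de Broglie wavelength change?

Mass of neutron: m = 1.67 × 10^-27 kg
The wavelength decreases by a factor of 5.

Using λ = h/(mv):

Initial wavelength: λ₁ = h/(mv₁) = 2.98 × 10^-12 m
Final wavelength: λ₂ = h/(mv₂) = 5.97 × 10^-13 m

Since λ ∝ 1/v, when velocity increases by a factor of 5, the wavelength decreases by a factor of 5.

λ₂/λ₁ = v₁/v₂ = 1/5

The wavelength decreases by a factor of 5.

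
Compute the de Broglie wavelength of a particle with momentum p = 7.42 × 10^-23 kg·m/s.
8.93 × 10^-12 m

Using the de Broglie relation λ = h/p:

λ = h/p
λ = (6.626 × 10^-34 J·s) / (7.42 × 10^-23 kg·m/s)
λ = 8.93 × 10^-12 m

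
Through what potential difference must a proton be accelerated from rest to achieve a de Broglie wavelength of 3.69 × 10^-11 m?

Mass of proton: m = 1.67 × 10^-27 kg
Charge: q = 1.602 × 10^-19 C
6.03 × 10^-1 V

From λ = h/√(2mqV), we solve for V:

λ² = h²/(2mqV)
V = h²/(2mqλ²)
V = (6.626 × 10^-34 J·s)² / (2 × 1.67 × 10^-27 kg × 1.602 × 10^-19 C × (3.69 × 10^-11 m)²)
V = 6.03 × 10^-1 V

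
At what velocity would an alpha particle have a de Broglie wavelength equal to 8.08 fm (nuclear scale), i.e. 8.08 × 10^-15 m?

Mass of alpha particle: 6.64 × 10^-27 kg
1.24 × 10^7 m/s

From λ = h/(mv), solve for v:

v = h/(mλ)
v = (6.626 × 10^-34 J·s) / (6.64 × 10^-27 kg × 8.08 × 10^-15 m)
v = 1.24 × 10^7 m/s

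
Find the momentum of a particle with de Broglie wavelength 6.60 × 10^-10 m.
1.00 × 10^-24 kg·m/s

From the de Broglie relation λ = h/p, we solve for p:

p = h/λ
p = (6.626 × 10^-34 J·s) / (6.60 × 10^-10 m)
p = 1.00 × 10^-24 kg·m/s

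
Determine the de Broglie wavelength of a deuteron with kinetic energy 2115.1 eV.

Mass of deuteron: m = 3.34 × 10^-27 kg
4.40 × 10^-13 m

Using λ = h/√(2mKE):

First convert KE to Joules: KE = 2115.1 eV = 3.389 × 10^-16 J

λ = h/√(2mKE)
λ = (6.626 × 10^-34 J·s) / √(2 × 3.34 × 10^-27 kg × 3.389 × 10^-16 J)
λ = 4.40 × 10^-13 m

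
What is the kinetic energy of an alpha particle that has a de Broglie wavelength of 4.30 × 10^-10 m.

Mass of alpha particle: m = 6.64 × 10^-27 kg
1.79 × 10^-22 J (or 1.12 × 10^-3 eV)

From λ = h/√(2mKE), we solve for KE:

λ² = h²/(2mKE)
KE = h²/(2mλ²)
KE = (6.626 × 10^-34 J·s)² / (2 × 6.64 × 10^-27 kg × (4.30 × 10^-10 m)²)
KE = 1.79 × 10^-22 J
KE = 1.12 × 10^-3 eV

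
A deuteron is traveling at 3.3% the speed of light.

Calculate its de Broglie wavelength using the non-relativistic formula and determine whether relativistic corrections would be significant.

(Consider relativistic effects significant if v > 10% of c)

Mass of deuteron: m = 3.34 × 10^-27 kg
No, relativistic corrections are not needed.

Using the non-relativistic de Broglie formula λ = h/(mv):

v = 3.3% × c = 9.893 × 10^6 m/s

λ = h/(mv)
λ = (6.626 × 10^-34 J·s) / (3.34 × 10^-27 kg × 9.893 × 10^6 m/s)
λ = 2.01 × 10^-14 m

Since v = 3.3% of c < 10% of c, relativistic corrections are NOT significant and this non-relativistic result is a good approximation.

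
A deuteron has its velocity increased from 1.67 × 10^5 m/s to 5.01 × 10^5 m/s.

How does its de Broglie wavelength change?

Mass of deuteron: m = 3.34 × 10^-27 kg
The wavelength decreases by a factor of 3.

Using λ = h/(mv):

Initial wavelength: λ₁ = h/(mv₁) = 1.19 × 10^-12 m
Final wavelength: λ₂ = h/(mv₂) = 3.96 × 10^-13 m

Since λ ∝ 1/v, when velocity increases by a factor of 3, the wavelength decreases by a factor of 3.

λ₂/λ₁ = v₁/v₂ = 1/3

The wavelength decreases by a factor of 3.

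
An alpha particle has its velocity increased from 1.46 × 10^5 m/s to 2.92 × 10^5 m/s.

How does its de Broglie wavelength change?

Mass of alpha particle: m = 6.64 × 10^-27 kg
The wavelength decreases by a factor of 2.

Using λ = h/(mv):

Initial wavelength: λ₁ = h/(mv₁) = 6.83 × 10^-13 m
Final wavelength: λ₂ = h/(mv₂) = 3.42 × 10^-13 m

Since λ ∝ 1/v, when velocity increases by a factor of 2, the wavelength decreases by a factor of 2.

λ₂/λ₁ = v₁/v₂ = 1/2

The wavelength decreases by a factor of 2.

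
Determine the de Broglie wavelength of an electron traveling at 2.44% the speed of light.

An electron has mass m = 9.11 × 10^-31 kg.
9.94 × 10^-11 m

Using the de Broglie relation λ = h/(mv):

v = 2.44% × c = 7.315 × 10^6 m/s

λ = h/(mv)
λ = (6.626 × 10^-34 J·s) / (9.11 × 10^-31 kg × 7.315 × 10^6 m/s)
λ = 9.94 × 10^-11 m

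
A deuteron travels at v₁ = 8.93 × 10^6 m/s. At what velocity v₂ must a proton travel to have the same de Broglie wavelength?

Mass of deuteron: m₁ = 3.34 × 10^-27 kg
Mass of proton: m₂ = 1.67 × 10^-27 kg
v₂ = 1.79 × 10^7 m/s

For equal de Broglie wavelengths: λ₁ = λ₂

h/(m₁v₁) = h/(m₂v₂)
m₁v₁ = m₂v₂
v₂ = v₁ · (m₁/m₂)

v₂ = 8.93 × 10^6 m/s × (3.34 × 10^-27 kg / 1.67 × 10^-27 kg)
v₂ = 1.79 × 10^7 m/s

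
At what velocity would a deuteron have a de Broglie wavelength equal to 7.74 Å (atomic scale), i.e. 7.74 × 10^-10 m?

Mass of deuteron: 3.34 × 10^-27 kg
2.56 × 10^2 m/s

From λ = h/(mv), solve for v:

v = h/(mλ)
v = (6.626 × 10^-34 J·s) / (3.34 × 10^-27 kg × 7.74 × 10^-10 m)
v = 2.56 × 10^2 m/s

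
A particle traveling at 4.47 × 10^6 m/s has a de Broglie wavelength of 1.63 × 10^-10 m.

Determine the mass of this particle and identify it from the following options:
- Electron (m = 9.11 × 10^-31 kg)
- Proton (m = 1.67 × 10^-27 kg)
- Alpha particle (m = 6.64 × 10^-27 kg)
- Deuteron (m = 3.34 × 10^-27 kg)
The particle is an electron.

From λ = h/(mv), solve for mass:

m = h/(λv)
m = (6.626 × 10^-34 J·s) / (1.63 × 10^-10 m × 4.47 × 10^6 m/s)
m = 9.09 × 10^-31 kg

Comparing with the listed masses, this is closest to an electron.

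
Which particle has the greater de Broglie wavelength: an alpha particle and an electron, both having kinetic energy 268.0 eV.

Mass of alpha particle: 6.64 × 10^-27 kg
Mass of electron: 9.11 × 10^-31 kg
The electron has the longer wavelength.

Using λ = h/√(2mKE):

For alpha particle: λ₁ = h/√(2m₁KE) = 8.77 × 10^-13 m
For electron: λ₂ = h/√(2m₂KE) = 7.49 × 10^-11 m

Since λ ∝ 1/√m at constant kinetic energy, the lighter particle has the longer wavelength.

The electron has the longer de Broglie wavelength.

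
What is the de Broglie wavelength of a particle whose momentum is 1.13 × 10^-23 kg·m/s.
5.86 × 10^-11 m

Using the de Broglie relation λ = h/p:

λ = h/p
λ = (6.626 × 10^-34 J·s) / (1.13 × 10^-23 kg·m/s)
λ = 5.86 × 10^-11 m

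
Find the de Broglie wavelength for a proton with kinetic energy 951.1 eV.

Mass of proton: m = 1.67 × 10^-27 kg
9.29 × 10^-13 m

Using λ = h/√(2mKE):

First convert KE to Joules: KE = 951.1 eV = 1.524 × 10^-16 J

λ = h/√(2mKE)
λ = (6.626 × 10^-34 J·s) / √(2 × 1.67 × 10^-27 kg × 1.524 × 10^-16 J)
λ = 9.29 × 10^-13 m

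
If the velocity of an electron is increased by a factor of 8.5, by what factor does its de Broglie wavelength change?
The wavelength decreases by a factor of 8.5.

From λ = h/(mv), the wavelength is inversely proportional to velocity:

λ ∝ 1/v

If v → 8.5v, then λ → λ/8.5

When velocity is increased by a factor of 8.5, the wavelength decreases by a factor of 8.5.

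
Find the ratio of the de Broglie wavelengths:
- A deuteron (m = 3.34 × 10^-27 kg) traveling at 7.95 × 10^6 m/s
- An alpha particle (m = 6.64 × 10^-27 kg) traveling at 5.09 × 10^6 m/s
λ₁/λ₂ = 1.27

Using λ = h/(mv):

λ₁ = h/(m₁v₁) = 2.50 × 10^-14 m
λ₂ = h/(m₂v₂) = 1.96 × 10^-14 m

Ratio λ₁/λ₂ = (m₂v₂)/(m₁v₁)
         = (6.64 × 10^-27 kg × 5.09 × 10^6 m/s) / (3.34 × 10^-27 kg × 7.95 × 10^6 m/s)
         = 1.27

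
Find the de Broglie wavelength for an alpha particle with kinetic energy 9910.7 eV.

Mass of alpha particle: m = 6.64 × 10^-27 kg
1.44 × 10^-13 m

Using λ = h/√(2mKE):

First convert KE to Joules: KE = 9910.7 eV = 1.588 × 10^-15 J

λ = h/√(2mKE)
λ = (6.626 × 10^-34 J·s) / √(2 × 6.64 × 10^-27 kg × 1.588 × 10^-15 J)
λ = 1.44 × 10^-13 m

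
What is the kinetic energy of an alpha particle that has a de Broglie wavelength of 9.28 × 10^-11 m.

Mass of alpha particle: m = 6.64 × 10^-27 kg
3.84 × 10^-21 J (or 0.0240 eV)

From λ = h/√(2mKE), we solve for KE:

λ² = h²/(2mKE)
KE = h²/(2mλ²)
KE = (6.626 × 10^-34 J·s)² / (2 × 6.64 × 10^-27 kg × (9.28 × 10^-11 m)²)
KE = 3.84 × 10^-21 J
KE = 0.0240 eV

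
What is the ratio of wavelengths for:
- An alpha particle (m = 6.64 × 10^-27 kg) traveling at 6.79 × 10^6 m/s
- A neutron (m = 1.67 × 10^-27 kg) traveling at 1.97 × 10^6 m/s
λ₁/λ₂ = 0.0730

Using λ = h/(mv):

λ₁ = h/(m₁v₁) = 1.47 × 10^-14 m
λ₂ = h/(m₂v₂) = 2.01 × 10^-13 m

Ratio λ₁/λ₂ = (m₂v₂)/(m₁v₁)
         = (1.67 × 10^-27 kg × 1.97 × 10^6 m/s) / (6.64 × 10^-27 kg × 6.79 × 10^6 m/s)
         = 0.0730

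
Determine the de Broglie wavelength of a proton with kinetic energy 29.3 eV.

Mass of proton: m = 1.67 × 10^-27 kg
5.29 × 10^-12 m

Using λ = h/√(2mKE):

First convert KE to Joules: KE = 29.3 eV = 4.694 × 10^-18 J

λ = h/√(2mKE)
λ = (6.626 × 10^-34 J·s) / √(2 × 1.67 × 10^-27 kg × 4.694 × 10^-18 J)
λ = 5.29 × 10^-12 m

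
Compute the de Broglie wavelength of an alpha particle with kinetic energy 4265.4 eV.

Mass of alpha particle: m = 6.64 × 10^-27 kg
2.20 × 10^-13 m

Using λ = h/√(2mKE):

First convert KE to Joules: KE = 4265.4 eV = 6.834 × 10^-16 J

λ = h/√(2mKE)
λ = (6.626 × 10^-34 J·s) / √(2 × 6.64 × 10^-27 kg × 6.834 × 10^-16 J)
λ = 2.20 × 10^-13 m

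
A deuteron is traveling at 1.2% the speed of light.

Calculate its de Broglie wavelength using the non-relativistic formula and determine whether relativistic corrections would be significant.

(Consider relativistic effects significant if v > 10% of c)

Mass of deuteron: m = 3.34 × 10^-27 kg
No, relativistic corrections are not needed.

Using the non-relativistic de Broglie formula λ = h/(mv):

v = 1.2% × c = 3.598 × 10^6 m/s

λ = h/(mv)
λ = (6.626 × 10^-34 J·s) / (3.34 × 10^-27 kg × 3.598 × 10^6 m/s)
λ = 5.51 × 10^-14 m

Since v = 1.2% of c < 10% of c, relativistic corrections are NOT significant and this non-relativistic result is a good approximation.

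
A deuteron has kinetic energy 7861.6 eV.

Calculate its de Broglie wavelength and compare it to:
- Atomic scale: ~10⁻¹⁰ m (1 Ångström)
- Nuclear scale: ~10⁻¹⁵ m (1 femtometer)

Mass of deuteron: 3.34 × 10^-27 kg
λ = 2.28 × 10^-13 m, which is between nuclear and atomic scales.

Using λ = h/√(2mKE):

KE = 7861.6 eV = 1.260 × 10^-15 J

λ = h/√(2mKE)
λ = (6.626 × 10^-34 J·s) / √(2 × 3.34 × 10^-27 kg × 1.260 × 10^-15 J)
λ = 2.28 × 10^-13 m

Comparison:
- Atomic scale (10⁻¹⁰ m): λ is 0.0023× this size
- Nuclear scale (10⁻¹⁵ m): λ is 2.3e+02× this size

The wavelength is between nuclear and atomic scales.

This wavelength is appropriate for probing atomic structure but too large for nuclear physics experiments.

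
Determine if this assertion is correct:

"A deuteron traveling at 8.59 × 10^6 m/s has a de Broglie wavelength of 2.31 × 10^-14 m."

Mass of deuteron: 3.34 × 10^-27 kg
True

The claim is correct.

Using λ = h/(mv):
λ = (6.626 × 10^-34 J·s) / (3.34 × 10^-27 kg × 8.59 × 10^6 m/s)
λ = 2.31 × 10^-14 m

This matches the claimed value.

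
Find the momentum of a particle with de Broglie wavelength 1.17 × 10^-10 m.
5.66 × 10^-24 kg·m/s

From the de Broglie relation λ = h/p, we solve for p:

p = h/λ
p = (6.626 × 10^-34 J·s) / (1.17 × 10^-10 m)
p = 5.66 × 10^-24 kg·m/s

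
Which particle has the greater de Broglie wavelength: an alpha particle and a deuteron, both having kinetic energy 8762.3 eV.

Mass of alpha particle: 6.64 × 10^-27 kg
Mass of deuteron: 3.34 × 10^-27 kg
The deuteron has the longer wavelength.

Using λ = h/√(2mKE):

For alpha particle: λ₁ = h/√(2m₁KE) = 1.53 × 10^-13 m
For deuteron: λ₂ = h/√(2m₂KE) = 2.16 × 10^-13 m

Since λ ∝ 1/√m at constant kinetic energy, the lighter particle has the longer wavelength.

The deuteron has the longer de Broglie wavelength.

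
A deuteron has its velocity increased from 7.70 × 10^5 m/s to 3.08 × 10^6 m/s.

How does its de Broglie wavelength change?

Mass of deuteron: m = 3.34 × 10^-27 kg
The wavelength decreases by a factor of 4.

Using λ = h/(mv):

Initial wavelength: λ₁ = h/(mv₁) = 2.58 × 10^-13 m
Final wavelength: λ₂ = h/(mv₂) = 6.44 × 10^-14 m

Since λ ∝ 1/v, when velocity increases by a factor of 4, the wavelength decreases by a factor of 4.

λ₂/λ₁ = v₁/v₂ = 1/4

The wavelength decreases by a factor of 4.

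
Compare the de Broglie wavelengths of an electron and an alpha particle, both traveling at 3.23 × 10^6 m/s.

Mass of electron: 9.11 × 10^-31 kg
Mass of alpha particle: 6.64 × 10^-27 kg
The electron has the longer wavelength.

Using λ = h/(mv), since both particles have the same velocity, the wavelength depends only on mass.

For electron: λ₁ = h/(m₁v) = 2.25 × 10^-10 m
For alpha particle: λ₂ = h/(m₂v) = 3.09 × 10^-14 m

Since λ ∝ 1/m at constant velocity, the lighter particle has the longer wavelength.

The electron has the longer de Broglie wavelength.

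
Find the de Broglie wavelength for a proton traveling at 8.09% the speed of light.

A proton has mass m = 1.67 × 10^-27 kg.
1.64 × 10^-14 m

Using the de Broglie relation λ = h/(mv):

v = 8.09% × c = 2.425 × 10^7 m/s

λ = h/(mv)
λ = (6.626 × 10^-34 J·s) / (1.67 × 10^-27 kg × 2.425 × 10^7 m/s)
λ = 1.64 × 10^-14 m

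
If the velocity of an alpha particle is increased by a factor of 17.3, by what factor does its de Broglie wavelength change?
The wavelength decreases by a factor of 17.3.

From λ = h/(mv), the wavelength is inversely proportional to velocity:

λ ∝ 1/v

If v → 17.3v, then λ → λ/17.3

When velocity is increased by a factor of 17.3, the wavelength decreases by a factor of 17.3.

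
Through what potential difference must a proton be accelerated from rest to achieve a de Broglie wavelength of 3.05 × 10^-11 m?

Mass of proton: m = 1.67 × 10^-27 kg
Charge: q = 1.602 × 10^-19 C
8.82 × 10^-1 V

From λ = h/√(2mqV), we solve for V:

λ² = h²/(2mqV)
V = h²/(2mqλ²)
V = (6.626 × 10^-34 J·s)² / (2 × 1.67 × 10^-27 kg × 1.602 × 10^-19 C × (3.05 × 10^-11 m)²)
V = 8.82 × 10^-1 V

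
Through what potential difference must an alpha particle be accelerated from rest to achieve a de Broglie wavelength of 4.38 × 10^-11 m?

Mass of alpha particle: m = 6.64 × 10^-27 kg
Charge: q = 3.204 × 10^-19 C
5.38 × 10^-2 V

From λ = h/√(2mqV), we solve for V:

λ² = h²/(2mqV)
V = h²/(2mqλ²)
V = (6.626 × 10^-34 J·s)² / (2 × 6.64 × 10^-27 kg × 3.204 × 10^-19 C × (4.38 × 10^-11 m)²)
V = 5.38 × 10^-2 V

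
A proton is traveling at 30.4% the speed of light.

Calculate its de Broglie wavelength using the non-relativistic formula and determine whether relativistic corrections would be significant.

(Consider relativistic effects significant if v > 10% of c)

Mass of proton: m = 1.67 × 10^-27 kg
Yes, relativistic corrections are needed.

Using the non-relativistic de Broglie formula λ = h/(mv):

v = 30.4% × c = 9.114 × 10^7 m/s

λ = h/(mv)
λ = (6.626 × 10^-34 J·s) / (1.67 × 10^-27 kg × 9.114 × 10^7 m/s)
λ = 4.35 × 10^-15 m

Since v = 30.4% of c > 10% of c, relativistic corrections ARE significant and the actual wavelength would differ from this non-relativistic estimate.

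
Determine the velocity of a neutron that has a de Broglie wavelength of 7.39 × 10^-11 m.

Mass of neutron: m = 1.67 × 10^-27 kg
5.37 × 10^3 m/s

From the de Broglie relation λ = h/(mv), we solve for v:

v = h/(mλ)
v = (6.626 × 10^-34 J·s) / (1.67 × 10^-27 kg × 7.39 × 10^-11 m)
v = 5.37 × 10^3 m/s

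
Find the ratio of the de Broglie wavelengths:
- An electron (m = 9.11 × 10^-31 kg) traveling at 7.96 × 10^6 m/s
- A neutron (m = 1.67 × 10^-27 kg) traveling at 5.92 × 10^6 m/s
λ₁/λ₂ = 1.36 × 10^3

Using λ = h/(mv):

λ₁ = h/(m₁v₁) = 9.14 × 10^-11 m
λ₂ = h/(m₂v₂) = 6.70 × 10^-14 m

Ratio λ₁/λ₂ = (m₂v₂)/(m₁v₁)
         = (1.67 × 10^-27 kg × 5.92 × 10^6 m/s) / (9.11 × 10^-31 kg × 7.96 × 10^6 m/s)
         = 1.36 × 10^3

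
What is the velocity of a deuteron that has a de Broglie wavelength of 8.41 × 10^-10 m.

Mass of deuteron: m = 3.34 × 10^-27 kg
2.36 × 10^2 m/s

From the de Broglie relation λ = h/(mv), we solve for v:

v = h/(mλ)
v = (6.626 × 10^-34 J·s) / (3.34 × 10^-27 kg × 8.41 × 10^-10 m)
v = 2.36 × 10^2 m/s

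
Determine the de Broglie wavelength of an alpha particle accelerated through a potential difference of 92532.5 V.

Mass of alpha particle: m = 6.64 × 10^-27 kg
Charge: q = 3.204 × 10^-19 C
3.34 × 10^-14 m

When a particle is accelerated through voltage V, it gains kinetic energy KE = qV.

The de Broglie wavelength is then λ = h/√(2mqV):

λ = h/√(2mqV)
λ = (6.626 × 10^-34 J·s) / √(2 × 6.64 × 10^-27 kg × 3.204 × 10^-19 C × 92532.5 V)
λ = 3.34 × 10^-14 m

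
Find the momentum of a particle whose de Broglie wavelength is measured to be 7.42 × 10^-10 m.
8.93 × 10^-25 kg·m/s

From the de Broglie relation λ = h/p, we solve for p:

p = h/λ
p = (6.626 × 10^-34 J·s) / (7.42 × 10^-10 m)
p = 8.93 × 10^-25 kg·m/s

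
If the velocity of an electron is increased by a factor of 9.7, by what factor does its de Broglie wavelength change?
The wavelength decreases by a factor of 9.7.

From λ = h/(mv), the wavelength is inversely proportional to velocity:

λ ∝ 1/v

If v → 9.7v, then λ → λ/9.7

When velocity is increased by a factor of 9.7, the wavelength decreases by a factor of 9.7.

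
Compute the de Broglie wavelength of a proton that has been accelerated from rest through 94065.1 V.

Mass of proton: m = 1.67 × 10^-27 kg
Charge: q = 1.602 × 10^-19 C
9.34 × 10^-14 m

When a particle is accelerated through voltage V, it gains kinetic energy KE = qV.

The de Broglie wavelength is then λ = h/√(2mqV):

λ = h/√(2mqV)
λ = (6.626 × 10^-34 J·s) / √(2 × 1.67 × 10^-27 kg × 1.602 × 10^-19 C × 94065.1 V)
λ = 9.34 × 10^-14 m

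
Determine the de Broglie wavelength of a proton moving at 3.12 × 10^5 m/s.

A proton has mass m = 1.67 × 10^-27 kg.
1.27 × 10^-12 m

Using the de Broglie relation λ = h/(mv):

λ = h/(mv)
λ = (6.626 × 10^-34 J·s) / (1.67 × 10^-27 kg × 3.12 × 10^5 m/s)
λ = 1.27 × 10^-12 m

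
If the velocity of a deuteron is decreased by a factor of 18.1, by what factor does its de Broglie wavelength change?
The wavelength increases by a factor of 18.1.

From λ = h/(mv), the wavelength is inversely proportional to velocity:

λ ∝ 1/v

If v → v/18.1, then λ → 18.1λ

When velocity is decreased by a factor of 18.1, the wavelength increases by a factor of 18.1.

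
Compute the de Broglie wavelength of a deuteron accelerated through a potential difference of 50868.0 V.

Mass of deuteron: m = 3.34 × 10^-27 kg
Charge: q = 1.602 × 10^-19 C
8.98 × 10^-14 m

When a particle is accelerated through voltage V, it gains kinetic energy KE = qV.

The de Broglie wavelength is then λ = h/√(2mqV):

λ = h/√(2mqV)
λ = (6.626 × 10^-34 J·s) / √(2 × 3.34 × 10^-27 kg × 1.602 × 10^-19 C × 50868.0 V)
λ = 8.98 × 10^-14 m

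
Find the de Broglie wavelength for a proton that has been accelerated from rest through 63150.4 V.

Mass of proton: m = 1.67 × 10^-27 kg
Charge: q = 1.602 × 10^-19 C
1.14 × 10^-13 m

When a particle is accelerated through voltage V, it gains kinetic energy KE = qV.

The de Broglie wavelength is then λ = h/√(2mqV):

λ = h/√(2mqV)
λ = (6.626 × 10^-34 J·s) / √(2 × 1.67 × 10^-27 kg × 1.602 × 10^-19 C × 63150.4 V)
λ = 1.14 × 10^-13 m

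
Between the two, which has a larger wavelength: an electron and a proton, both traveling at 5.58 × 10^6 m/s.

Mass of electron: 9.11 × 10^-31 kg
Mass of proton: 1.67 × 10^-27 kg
The electron has the longer wavelength.

Using λ = h/(mv), since both particles have the same velocity, the wavelength depends only on mass.

For electron: λ₁ = h/(m₁v) = 1.30 × 10^-10 m
For proton: λ₂ = h/(m₂v) = 7.11 × 10^-14 m

Since λ ∝ 1/m at constant velocity, the lighter particle has the longer wavelength.

The electron has the longer de Broglie wavelength.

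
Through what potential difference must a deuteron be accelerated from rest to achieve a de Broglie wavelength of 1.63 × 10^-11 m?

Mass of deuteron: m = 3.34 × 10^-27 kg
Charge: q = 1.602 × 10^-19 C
1.54 V

From λ = h/√(2mqV), we solve for V:

λ² = h²/(2mqV)
V = h²/(2mqλ²)
V = (6.626 × 10^-34 J·s)² / (2 × 3.34 × 10^-27 kg × 1.602 × 10^-19 C × (1.63 × 10^-11 m)²)
V = 1.54 V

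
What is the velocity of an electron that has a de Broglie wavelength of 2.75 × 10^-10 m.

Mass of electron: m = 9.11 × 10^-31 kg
2.64 × 10^6 m/s

From the de Broglie relation λ = h/(mv), we solve for v:

v = h/(mλ)
v = (6.626 × 10^-34 J·s) / (9.11 × 10^-31 kg × 2.75 × 10^-10 m)
v = 2.64 × 10^6 m/s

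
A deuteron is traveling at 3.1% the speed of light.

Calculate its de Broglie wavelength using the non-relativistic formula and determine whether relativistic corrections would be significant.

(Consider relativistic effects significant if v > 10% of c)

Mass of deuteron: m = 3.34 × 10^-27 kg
No, relativistic corrections are not needed.

Using the non-relativistic de Broglie formula λ = h/(mv):

v = 3.1% × c = 9.294 × 10^6 m/s

λ = h/(mv)
λ = (6.626 × 10^-34 J·s) / (3.34 × 10^-27 kg × 9.294 × 10^6 m/s)
λ = 2.13 × 10^-14 m

Since v = 3.1% of c < 10% of c, relativistic corrections are NOT significant and this non-relativistic result is a good approximation.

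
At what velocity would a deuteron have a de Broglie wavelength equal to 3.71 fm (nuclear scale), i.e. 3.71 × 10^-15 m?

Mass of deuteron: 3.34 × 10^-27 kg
5.35 × 10^7 m/s

From λ = h/(mv), solve for v:

v = h/(mλ)
v = (6.626 × 10^-34 J·s) / (3.34 × 10^-27 kg × 3.71 × 10^-15 m)
v = 5.35 × 10^7 m/s

Note: This velocity is 17.8% of the speed of light, so relativistic corrections would be needed for a more accurate calculation.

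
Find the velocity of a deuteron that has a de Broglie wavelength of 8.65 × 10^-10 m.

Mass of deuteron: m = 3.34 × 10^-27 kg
2.29 × 10^2 m/s

From the de Broglie relation λ = h/(mv), we solve for v:

v = h/(mλ)
v = (6.626 × 10^-34 J·s) / (3.34 × 10^-27 kg × 8.65 × 10^-10 m)
v = 2.29 × 10^2 m/s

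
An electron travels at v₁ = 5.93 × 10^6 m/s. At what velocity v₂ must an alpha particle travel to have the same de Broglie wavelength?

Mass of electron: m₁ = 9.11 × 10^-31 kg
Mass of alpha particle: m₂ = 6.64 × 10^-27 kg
v₂ = 8.14 × 10^2 m/s

For equal de Broglie wavelengths: λ₁ = λ₂

h/(m₁v₁) = h/(m₂v₂)
m₁v₁ = m₂v₂
v₂ = v₁ · (m₁/m₂)

v₂ = 5.93 × 10^6 m/s × (9.11 × 10^-31 kg / 6.64 × 10^-27 kg)
v₂ = 8.14 × 10^2 m/s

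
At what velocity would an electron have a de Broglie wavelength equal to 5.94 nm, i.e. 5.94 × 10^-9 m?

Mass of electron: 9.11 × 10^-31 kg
1.22 × 10^5 m/s

From λ = h/(mv), solve for v:

v = h/(mλ)
v = (6.626 × 10^-34 J·s) / (9.11 × 10^-31 kg × 5.94 × 10^-9 m)
v = 1.22 × 10^5 m/s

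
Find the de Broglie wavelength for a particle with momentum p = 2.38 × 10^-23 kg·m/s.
2.78 × 10^-11 m

Using the de Broglie relation λ = h/p:

λ = h/p
λ = (6.626 × 10^-34 J·s) / (2.38 × 10^-23 kg·m/s)
λ = 2.78 × 10^-11 m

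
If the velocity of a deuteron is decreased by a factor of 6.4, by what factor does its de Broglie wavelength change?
The wavelength increases by a factor of 6.4.

From λ = h/(mv), the wavelength is inversely proportional to velocity:

λ ∝ 1/v

If v → v/6.4, then λ → 6.4λ

When velocity is decreased by a factor of 6.4, the wavelength increases by a factor of 6.4.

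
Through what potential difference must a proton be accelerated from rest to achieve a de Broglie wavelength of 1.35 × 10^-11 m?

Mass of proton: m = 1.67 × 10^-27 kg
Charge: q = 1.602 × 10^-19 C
4.50 V

From λ = h/√(2mqV), we solve for V:

λ² = h²/(2mqV)
V = h²/(2mqλ²)
V = (6.626 × 10^-34 J·s)² / (2 × 1.67 × 10^-27 kg × 1.602 × 10^-19 C × (1.35 × 10^-11 m)²)
V = 4.50 V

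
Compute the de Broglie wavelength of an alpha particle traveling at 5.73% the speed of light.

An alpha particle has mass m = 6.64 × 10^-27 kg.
5.81 × 10^-15 m

Using the de Broglie relation λ = h/(mv):

v = 5.73% × c = 1.718 × 10^7 m/s

λ = h/(mv)
λ = (6.626 × 10^-34 J·s) / (6.64 × 10^-27 kg × 1.718 × 10^7 m/s)
λ = 5.81 × 10^-15 m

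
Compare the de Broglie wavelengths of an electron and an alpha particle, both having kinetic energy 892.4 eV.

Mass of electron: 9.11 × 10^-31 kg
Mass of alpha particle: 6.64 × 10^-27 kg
The electron has the longer wavelength.

Using λ = h/√(2mKE):

For electron: λ₁ = h/√(2m₁KE) = 4.11 × 10^-11 m
For alpha particle: λ₂ = h/√(2m₂KE) = 4.81 × 10^-13 m

Since λ ∝ 1/√m at constant kinetic energy, the lighter particle has the longer wavelength.

The electron has the longer de Broglie wavelength.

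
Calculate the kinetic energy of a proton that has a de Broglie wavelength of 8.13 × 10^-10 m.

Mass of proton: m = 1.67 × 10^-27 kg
1.99 × 10^-22 J (or 1.24 × 10^-3 eV)

From λ = h/√(2mKE), we solve for KE:

λ² = h²/(2mKE)
KE = h²/(2mλ²)
KE = (6.626 × 10^-34 J·s)² / (2 × 1.67 × 10^-27 kg × (8.13 × 10^-10 m)²)
KE = 1.99 × 10^-22 J
KE = 1.24 × 10^-3 eV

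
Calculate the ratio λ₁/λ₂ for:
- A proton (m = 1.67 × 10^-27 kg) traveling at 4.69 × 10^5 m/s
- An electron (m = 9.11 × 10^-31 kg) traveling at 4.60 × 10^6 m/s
λ₁/λ₂ = 5.35 × 10^-3

Using λ = h/(mv):

λ₁ = h/(m₁v₁) = 8.46 × 10^-13 m
λ₂ = h/(m₂v₂) = 1.58 × 10^-10 m

Ratio λ₁/λ₂ = (m₂v₂)/(m₁v₁)
         = (9.11 × 10^-31 kg × 4.60 × 10^6 m/s) / (1.67 × 10^-27 kg × 4.69 × 10^5 m/s)
         = 5.35 × 10^-3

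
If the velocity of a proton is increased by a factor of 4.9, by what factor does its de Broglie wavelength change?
The wavelength decreases by a factor of 4.9.

From λ = h/(mv), the wavelength is inversely proportional to velocity:

λ ∝ 1/v

If v → 4.9v, then λ → λ/4.9

When velocity is increased by a factor of 4.9, the wavelength decreases by a factor of 4.9.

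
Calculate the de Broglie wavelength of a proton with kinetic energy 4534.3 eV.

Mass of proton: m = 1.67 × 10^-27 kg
4.25 × 10^-13 m

Using λ = h/√(2mKE):

First convert KE to Joules: KE = 4534.3 eV = 7.265 × 10^-16 J

λ = h/√(2mKE)
λ = (6.626 × 10^-34 J·s) / √(2 × 1.67 × 10^-27 kg × 7.265 × 10^-16 J)
λ = 4.25 × 10^-13 m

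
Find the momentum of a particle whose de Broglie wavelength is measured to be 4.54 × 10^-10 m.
1.46 × 10^-24 kg·m/s

From the de Broglie relation λ = h/p, we solve for p:

p = h/λ
p = (6.626 × 10^-34 J·s) / (4.54 × 10^-10 m)
p = 1.46 × 10^-24 kg·m/s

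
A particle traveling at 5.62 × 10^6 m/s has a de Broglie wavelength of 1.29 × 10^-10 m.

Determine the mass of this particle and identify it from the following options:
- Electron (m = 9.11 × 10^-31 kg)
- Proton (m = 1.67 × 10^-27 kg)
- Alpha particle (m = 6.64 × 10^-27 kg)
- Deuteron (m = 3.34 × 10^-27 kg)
The particle is an electron.

From λ = h/(mv), solve for mass:

m = h/(λv)
m = (6.626 × 10^-34 J·s) / (1.29 × 10^-10 m × 5.62 × 10^6 m/s)
m = 9.14 × 10^-31 kg

Comparing with the listed masses, this is closest to an electron.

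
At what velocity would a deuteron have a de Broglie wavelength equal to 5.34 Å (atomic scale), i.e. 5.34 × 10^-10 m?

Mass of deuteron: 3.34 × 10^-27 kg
3.72 × 10^2 m/s

From λ = h/(mv), solve for v:

v = h/(mλ)
v = (6.626 × 10^-34 J·s) / (3.34 × 10^-27 kg × 5.34 × 10^-10 m)
v = 3.72 × 10^2 m/s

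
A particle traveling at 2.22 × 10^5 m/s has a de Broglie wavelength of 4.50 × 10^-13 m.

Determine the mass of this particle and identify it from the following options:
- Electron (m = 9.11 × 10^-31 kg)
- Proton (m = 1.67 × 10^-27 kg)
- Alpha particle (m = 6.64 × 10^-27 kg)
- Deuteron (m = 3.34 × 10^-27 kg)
The particle is an alpha particle.

From λ = h/(mv), solve for mass:

m = h/(λv)
m = (6.626 × 10^-34 J·s) / (4.50 × 10^-13 m × 2.22 × 10^5 m/s)
m = 6.63 × 10^-27 kg

Comparing with the listed masses, this is closest to an alpha particle.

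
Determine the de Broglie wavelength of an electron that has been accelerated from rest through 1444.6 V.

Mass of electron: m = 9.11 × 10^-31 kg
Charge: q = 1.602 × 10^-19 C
3.23 × 10^-11 m

When a particle is accelerated through voltage V, it gains kinetic energy KE = qV.

The de Broglie wavelength is then λ = h/√(2mqV):

λ = h/√(2mqV)
λ = (6.626 × 10^-34 J·s) / √(2 × 9.11 × 10^-31 kg × 1.602 × 10^-19 C × 1444.6 V)
λ = 3.23 × 10^-11 m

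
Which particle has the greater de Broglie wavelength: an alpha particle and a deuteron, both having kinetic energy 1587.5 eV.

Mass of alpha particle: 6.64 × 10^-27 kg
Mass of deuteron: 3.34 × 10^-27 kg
The deuteron has the longer wavelength.

Using λ = h/√(2mKE):

For alpha particle: λ₁ = h/√(2m₁KE) = 3.61 × 10^-13 m
For deuteron: λ₂ = h/√(2m₂KE) = 5.08 × 10^-13 m

Since λ ∝ 1/√m at constant kinetic energy, the lighter particle has the longer wavelength.

The deuteron has the longer de Broglie wavelength.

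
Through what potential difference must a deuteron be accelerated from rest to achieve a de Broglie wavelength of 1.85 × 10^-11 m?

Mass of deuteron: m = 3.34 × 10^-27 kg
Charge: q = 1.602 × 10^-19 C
1.20 V

From λ = h/√(2mqV), we solve for V:

λ² = h²/(2mqV)
V = h²/(2mqλ²)
V = (6.626 × 10^-34 J·s)² / (2 × 3.34 × 10^-27 kg × 1.602 × 10^-19 C × (1.85 × 10^-11 m)²)
V = 1.20 V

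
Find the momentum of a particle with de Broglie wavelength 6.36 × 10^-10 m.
1.04 × 10^-24 kg·m/s

From the de Broglie relation λ = h/p, we solve for p:

p = h/λ
p = (6.626 × 10^-34 J·s) / (6.36 × 10^-10 m)
p = 1.04 × 10^-24 kg·m/s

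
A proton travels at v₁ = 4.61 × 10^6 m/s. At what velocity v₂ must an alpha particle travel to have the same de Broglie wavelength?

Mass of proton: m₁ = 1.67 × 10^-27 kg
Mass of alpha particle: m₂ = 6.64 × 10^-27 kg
v₂ = 1.16 × 10^6 m/s

For equal de Broglie wavelengths: λ₁ = λ₂

h/(m₁v₁) = h/(m₂v₂)
m₁v₁ = m₂v₂
v₂ = v₁ · (m₁/m₂)

v₂ = 4.61 × 10^6 m/s × (1.67 × 10^-27 kg / 6.64 × 10^-27 kg)
v₂ = 1.16 × 10^6 m/s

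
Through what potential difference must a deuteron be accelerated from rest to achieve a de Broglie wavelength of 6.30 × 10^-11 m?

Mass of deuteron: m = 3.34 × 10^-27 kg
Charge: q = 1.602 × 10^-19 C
1.03 × 10^-1 V

From λ = h/√(2mqV), we solve for V:

λ² = h²/(2mqV)
V = h²/(2mqλ²)
V = (6.626 × 10^-34 J·s)² / (2 × 3.34 × 10^-27 kg × 1.602 × 10^-19 C × (6.30 × 10^-11 m)²)
V = 1.03 × 10^-1 V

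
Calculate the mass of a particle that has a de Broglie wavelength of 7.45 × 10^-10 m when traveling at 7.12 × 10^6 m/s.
1.25 × 10^-31 kg

From the de Broglie relation λ = h/(mv), we solve for m:

m = h/(λv)
m = (6.626 × 10^-34 J·s) / (7.45 × 10^-10 m × 7.12 × 10^6 m/s)
m = 1.25 × 10^-31 kg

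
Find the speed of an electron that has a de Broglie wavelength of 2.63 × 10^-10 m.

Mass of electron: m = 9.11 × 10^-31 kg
2.77 × 10^6 m/s

From the de Broglie relation λ = h/(mv), we solve for v:

v = h/(mλ)
v = (6.626 × 10^-34 J·s) / (9.11 × 10^-31 kg × 2.63 × 10^-10 m)
v = 2.77 × 10^6 m/s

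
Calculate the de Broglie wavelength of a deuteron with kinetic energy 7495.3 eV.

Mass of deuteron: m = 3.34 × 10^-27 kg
2.34 × 10^-13 m

Using λ = h/√(2mKE):

First convert KE to Joules: KE = 7495.3 eV = 1.201 × 10^-15 J

λ = h/√(2mKE)
λ = (6.626 × 10^-34 J·s) / √(2 × 3.34 × 10^-27 kg × 1.201 × 10^-15 J)
λ = 2.34 × 10^-13 m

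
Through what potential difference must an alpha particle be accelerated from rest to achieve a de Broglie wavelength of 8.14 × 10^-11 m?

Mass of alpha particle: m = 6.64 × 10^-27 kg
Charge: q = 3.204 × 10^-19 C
1.56 × 10^-2 V

From λ = h/√(2mqV), we solve for V:

λ² = h²/(2mqV)
V = h²/(2mqλ²)
V = (6.626 × 10^-34 J·s)² / (2 × 6.64 × 10^-27 kg × 3.204 × 10^-19 C × (8.14 × 10^-11 m)²)
V = 1.56 × 10^-2 V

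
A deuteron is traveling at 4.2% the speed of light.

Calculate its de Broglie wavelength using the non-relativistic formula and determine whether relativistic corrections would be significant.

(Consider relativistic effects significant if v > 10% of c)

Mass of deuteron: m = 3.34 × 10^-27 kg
No, relativistic corrections are not needed.

Using the non-relativistic de Broglie formula λ = h/(mv):

v = 4.2% × c = 1.259 × 10^7 m/s

λ = h/(mv)
λ = (6.626 × 10^-34 J·s) / (3.34 × 10^-27 kg × 1.259 × 10^7 m/s)
λ = 1.58 × 10^-14 m

Since v = 4.2% of c < 10% of c, relativistic corrections are NOT significant and this non-relativistic result is a good approximation.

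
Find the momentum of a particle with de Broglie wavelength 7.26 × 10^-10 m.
9.13 × 10^-25 kg·m/s

From the de Broglie relation λ = h/p, we solve for p:

p = h/λ
p = (6.626 × 10^-34 J·s) / (7.26 × 10^-10 m)
p = 9.13 × 10^-25 kg·m/s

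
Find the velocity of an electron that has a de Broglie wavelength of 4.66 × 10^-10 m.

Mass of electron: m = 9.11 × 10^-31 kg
1.56 × 10^6 m/s

From the de Broglie relation λ = h/(mv), we solve for v:

v = h/(mλ)
v = (6.626 × 10^-34 J·s) / (9.11 × 10^-31 kg × 4.66 × 10^-10 m)
v = 1.56 × 10^6 m/s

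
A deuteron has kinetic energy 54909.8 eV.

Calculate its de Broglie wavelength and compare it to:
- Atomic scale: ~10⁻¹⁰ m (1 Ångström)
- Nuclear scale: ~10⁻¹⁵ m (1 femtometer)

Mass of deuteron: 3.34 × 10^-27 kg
λ = 8.64 × 10^-14 m, which is between nuclear and atomic scales.

Using λ = h/√(2mKE):

KE = 54909.8 eV = 8.798 × 10^-15 J

λ = h/√(2mKE)
λ = (6.626 × 10^-34 J·s) / √(2 × 3.34 × 10^-27 kg × 8.798 × 10^-15 J)
λ = 8.64 × 10^-14 m

Comparison:
- Atomic scale (10⁻¹⁰ m): λ is 0.00086× this size
- Nuclear scale (10⁻¹⁵ m): λ is 86× this size

The wavelength is between nuclear and atomic scales.

This wavelength is appropriate for probing atomic structure but too large for nuclear physics experiments.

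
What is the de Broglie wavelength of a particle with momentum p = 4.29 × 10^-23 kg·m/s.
1.54 × 10^-11 m

Using the de Broglie relation λ = h/p:

λ = h/p
λ = (6.626 × 10^-34 J·s) / (4.29 × 10^-23 kg·m/s)
λ = 1.54 × 10^-11 m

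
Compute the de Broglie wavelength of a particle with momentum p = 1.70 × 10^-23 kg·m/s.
3.90 × 10^-11 m

Using the de Broglie relation λ = h/p:

λ = h/p
λ = (6.626 × 10^-34 J·s) / (1.70 × 10^-23 kg·m/s)
λ = 3.90 × 10^-11 m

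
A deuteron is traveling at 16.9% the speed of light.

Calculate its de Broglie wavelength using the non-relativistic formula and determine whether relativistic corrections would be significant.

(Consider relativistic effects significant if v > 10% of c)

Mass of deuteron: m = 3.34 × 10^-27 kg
Yes, relativistic corrections are needed.

Using the non-relativistic de Broglie formula λ = h/(mv):

v = 16.9% × c = 5.066 × 10^7 m/s

λ = h/(mv)
λ = (6.626 × 10^-34 J·s) / (3.34 × 10^-27 kg × 5.066 × 10^7 m/s)
λ = 3.92 × 10^-15 m

Since v = 16.9% of c > 10% of c, relativistic corrections ARE significant and the actual wavelength would differ from this non-relativistic estimate.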